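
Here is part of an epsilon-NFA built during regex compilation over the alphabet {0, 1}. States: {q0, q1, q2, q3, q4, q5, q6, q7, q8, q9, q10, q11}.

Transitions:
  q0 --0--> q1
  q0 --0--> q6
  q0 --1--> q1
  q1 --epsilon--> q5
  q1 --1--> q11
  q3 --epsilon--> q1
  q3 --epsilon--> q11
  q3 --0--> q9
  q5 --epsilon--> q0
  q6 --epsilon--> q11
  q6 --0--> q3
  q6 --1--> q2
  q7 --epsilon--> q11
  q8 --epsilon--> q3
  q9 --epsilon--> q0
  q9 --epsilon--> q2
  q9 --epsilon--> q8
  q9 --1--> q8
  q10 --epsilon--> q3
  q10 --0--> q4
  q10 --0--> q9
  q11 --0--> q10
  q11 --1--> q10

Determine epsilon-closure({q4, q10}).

{q0, q1, q3, q4, q5, q10, q11}

Start with {q4, q10}.
From q10 via epsilon: add q3.
From q3 via epsilon: add q1, q11.
From q1 via epsilon: add q5.
From q5 via epsilon: add q0.
No new states can be added; the closed set is {q0, q1, q3, q4, q5, q10, q11}.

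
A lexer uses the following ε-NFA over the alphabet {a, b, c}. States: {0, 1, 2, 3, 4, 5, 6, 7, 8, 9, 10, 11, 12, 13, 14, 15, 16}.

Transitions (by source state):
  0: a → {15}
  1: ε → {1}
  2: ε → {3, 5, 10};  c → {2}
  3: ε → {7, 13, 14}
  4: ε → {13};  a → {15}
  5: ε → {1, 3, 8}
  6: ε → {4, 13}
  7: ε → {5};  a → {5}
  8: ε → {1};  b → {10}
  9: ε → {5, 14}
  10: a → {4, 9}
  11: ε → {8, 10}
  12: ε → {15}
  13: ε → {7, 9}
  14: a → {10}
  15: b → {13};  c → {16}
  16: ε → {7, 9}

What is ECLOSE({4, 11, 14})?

{1, 3, 4, 5, 7, 8, 9, 10, 11, 13, 14}

Start with {4, 11, 14}.
From 4 via ε: add 13.
From 11 via ε: add 8, 10.
From 8 via ε: add 1.
From 13 via ε: add 7, 9.
From 7 via ε: add 5.
From 5 via ε: add 3.
No new states can be added; the closed set is {1, 3, 4, 5, 7, 8, 9, 10, 11, 13, 14}.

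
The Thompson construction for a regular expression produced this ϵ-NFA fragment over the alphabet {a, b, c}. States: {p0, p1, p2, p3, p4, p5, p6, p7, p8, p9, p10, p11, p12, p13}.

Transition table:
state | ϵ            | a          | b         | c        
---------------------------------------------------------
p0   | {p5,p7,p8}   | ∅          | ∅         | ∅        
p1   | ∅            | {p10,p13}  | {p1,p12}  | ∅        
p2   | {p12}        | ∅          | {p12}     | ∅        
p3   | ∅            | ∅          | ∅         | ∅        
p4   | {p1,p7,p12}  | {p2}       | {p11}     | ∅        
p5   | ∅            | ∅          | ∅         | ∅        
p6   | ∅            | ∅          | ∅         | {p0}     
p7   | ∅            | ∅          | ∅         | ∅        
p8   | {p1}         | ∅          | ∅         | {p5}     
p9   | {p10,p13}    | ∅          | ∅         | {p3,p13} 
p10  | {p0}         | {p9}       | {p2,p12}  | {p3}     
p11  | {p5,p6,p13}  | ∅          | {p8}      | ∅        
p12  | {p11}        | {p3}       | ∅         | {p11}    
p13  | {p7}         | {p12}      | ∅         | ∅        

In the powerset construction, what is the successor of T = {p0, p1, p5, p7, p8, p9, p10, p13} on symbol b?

{p1, p2, p5, p6, p7, p11, p12, p13}

p1 on b → {p1, p12}.
p10 on b → {p2, p12}.
No b-transition from p0, p5, p7, p8, p9, p13.
Union after reading b: {p1, p2, p12}.
Now take the ϵ-closure:
From p12 via ϵ: add p11.
From p11 via ϵ: add p5, p6, p13.
From p13 via ϵ: add p7.
No new states can be added; the closed set is {p1, p2, p5, p6, p7, p11, p12, p13}.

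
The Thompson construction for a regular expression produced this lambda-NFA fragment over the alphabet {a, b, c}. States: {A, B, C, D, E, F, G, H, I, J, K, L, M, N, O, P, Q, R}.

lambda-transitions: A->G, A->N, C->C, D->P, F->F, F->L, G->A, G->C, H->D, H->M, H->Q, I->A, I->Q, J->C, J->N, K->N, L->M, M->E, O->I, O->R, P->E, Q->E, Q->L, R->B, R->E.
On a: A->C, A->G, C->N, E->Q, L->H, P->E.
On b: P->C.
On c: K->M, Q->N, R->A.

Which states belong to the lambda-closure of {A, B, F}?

{A, B, C, E, F, G, L, M, N}

Start with {A, B, F}.
From A via lambda: add G, N.
From F via lambda: add L.
From G via lambda: add C.
From L via lambda: add M.
From M via lambda: add E.
No new states can be added; the closed set is {A, B, C, E, F, G, L, M, N}.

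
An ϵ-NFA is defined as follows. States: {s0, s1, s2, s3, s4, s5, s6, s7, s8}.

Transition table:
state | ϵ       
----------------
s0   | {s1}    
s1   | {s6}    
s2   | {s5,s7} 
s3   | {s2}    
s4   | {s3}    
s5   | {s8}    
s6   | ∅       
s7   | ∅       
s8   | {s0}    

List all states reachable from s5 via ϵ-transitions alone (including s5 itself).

Start with {s5}.
From s5 via ϵ: add s8.
From s8 via ϵ: add s0.
From s0 via ϵ: add s1.
From s1 via ϵ: add s6.
No new states can be added; the closed set is {s0, s1, s5, s6, s8}.

{s0, s1, s5, s6, s8}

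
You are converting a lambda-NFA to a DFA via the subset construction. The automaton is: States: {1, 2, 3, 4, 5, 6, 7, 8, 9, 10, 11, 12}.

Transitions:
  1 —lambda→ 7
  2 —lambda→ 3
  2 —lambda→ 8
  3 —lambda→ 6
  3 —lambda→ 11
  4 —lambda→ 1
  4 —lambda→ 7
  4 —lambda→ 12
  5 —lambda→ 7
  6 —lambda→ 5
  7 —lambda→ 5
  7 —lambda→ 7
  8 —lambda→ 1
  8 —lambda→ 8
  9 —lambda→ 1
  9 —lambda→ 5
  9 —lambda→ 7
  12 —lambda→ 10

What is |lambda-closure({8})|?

Start with {8}.
From 8 via lambda: add 1.
From 1 via lambda: add 7.
From 7 via lambda: add 5.
lambda-closure = {1, 5, 7, 8}, which has 4 states.

4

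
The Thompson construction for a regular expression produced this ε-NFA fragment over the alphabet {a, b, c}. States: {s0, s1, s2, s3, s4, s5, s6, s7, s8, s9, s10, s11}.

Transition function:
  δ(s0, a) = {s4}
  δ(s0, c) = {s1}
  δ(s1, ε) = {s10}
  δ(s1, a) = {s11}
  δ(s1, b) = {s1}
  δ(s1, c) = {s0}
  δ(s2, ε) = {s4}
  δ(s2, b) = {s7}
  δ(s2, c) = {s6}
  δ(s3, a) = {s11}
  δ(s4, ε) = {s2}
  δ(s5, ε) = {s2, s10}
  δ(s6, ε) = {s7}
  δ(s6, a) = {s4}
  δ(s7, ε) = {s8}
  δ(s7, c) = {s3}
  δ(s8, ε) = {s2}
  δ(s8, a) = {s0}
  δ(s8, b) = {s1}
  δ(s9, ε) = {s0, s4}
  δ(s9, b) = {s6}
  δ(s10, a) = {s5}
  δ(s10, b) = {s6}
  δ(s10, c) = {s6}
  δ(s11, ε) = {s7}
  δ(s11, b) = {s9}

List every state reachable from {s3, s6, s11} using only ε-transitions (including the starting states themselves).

{s2, s3, s4, s6, s7, s8, s11}

Start with {s3, s6, s11}.
From s6 via ε: add s7.
From s7 via ε: add s8.
From s8 via ε: add s2.
From s2 via ε: add s4.
No new states can be added; the closed set is {s2, s3, s4, s6, s7, s8, s11}.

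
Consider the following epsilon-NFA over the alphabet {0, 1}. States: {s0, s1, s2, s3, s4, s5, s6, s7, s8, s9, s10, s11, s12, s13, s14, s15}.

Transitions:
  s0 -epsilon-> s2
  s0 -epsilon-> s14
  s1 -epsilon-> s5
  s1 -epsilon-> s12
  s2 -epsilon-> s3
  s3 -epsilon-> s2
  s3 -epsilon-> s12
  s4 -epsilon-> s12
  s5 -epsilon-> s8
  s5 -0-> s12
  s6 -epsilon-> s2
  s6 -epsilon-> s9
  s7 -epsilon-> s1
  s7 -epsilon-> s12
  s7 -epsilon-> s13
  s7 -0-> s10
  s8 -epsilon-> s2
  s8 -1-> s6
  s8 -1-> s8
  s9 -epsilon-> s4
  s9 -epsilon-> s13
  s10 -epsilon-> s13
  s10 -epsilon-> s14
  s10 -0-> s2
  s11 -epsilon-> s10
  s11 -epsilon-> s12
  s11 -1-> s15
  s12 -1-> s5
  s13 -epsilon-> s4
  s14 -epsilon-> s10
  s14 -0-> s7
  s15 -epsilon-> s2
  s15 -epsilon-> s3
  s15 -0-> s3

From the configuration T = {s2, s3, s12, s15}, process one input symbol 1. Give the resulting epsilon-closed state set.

s12 on 1 → {s5}.
No 1-transition from s2, s3, s15.
Union after reading 1: {s5}.
Now take the epsilon-closure:
From s5 via epsilon: add s8.
From s8 via epsilon: add s2.
From s2 via epsilon: add s3.
From s3 via epsilon: add s12.
No new states can be added; the closed set is {s2, s3, s5, s8, s12}.

{s2, s3, s5, s8, s12}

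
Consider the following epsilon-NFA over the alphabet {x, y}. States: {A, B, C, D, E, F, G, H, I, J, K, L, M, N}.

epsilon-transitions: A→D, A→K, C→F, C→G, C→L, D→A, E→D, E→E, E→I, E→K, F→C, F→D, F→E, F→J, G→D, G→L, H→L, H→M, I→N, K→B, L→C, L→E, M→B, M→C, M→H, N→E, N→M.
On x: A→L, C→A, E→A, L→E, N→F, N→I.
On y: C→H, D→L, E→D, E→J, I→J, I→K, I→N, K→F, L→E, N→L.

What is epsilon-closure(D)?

{A, B, D, K}

Start with {D}.
From D via epsilon: add A.
From A via epsilon: add K.
From K via epsilon: add B.
No new states can be added; the closed set is {A, B, D, K}.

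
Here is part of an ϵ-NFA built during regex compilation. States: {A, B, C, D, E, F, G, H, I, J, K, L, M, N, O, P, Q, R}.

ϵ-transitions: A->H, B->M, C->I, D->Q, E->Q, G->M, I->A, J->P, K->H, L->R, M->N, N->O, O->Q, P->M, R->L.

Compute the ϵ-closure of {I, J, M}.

{A, H, I, J, M, N, O, P, Q}

Start with {I, J, M}.
From I via ϵ: add A.
From J via ϵ: add P.
From M via ϵ: add N.
From A via ϵ: add H.
From N via ϵ: add O.
From O via ϵ: add Q.
No new states can be added; the closed set is {A, H, I, J, M, N, O, P, Q}.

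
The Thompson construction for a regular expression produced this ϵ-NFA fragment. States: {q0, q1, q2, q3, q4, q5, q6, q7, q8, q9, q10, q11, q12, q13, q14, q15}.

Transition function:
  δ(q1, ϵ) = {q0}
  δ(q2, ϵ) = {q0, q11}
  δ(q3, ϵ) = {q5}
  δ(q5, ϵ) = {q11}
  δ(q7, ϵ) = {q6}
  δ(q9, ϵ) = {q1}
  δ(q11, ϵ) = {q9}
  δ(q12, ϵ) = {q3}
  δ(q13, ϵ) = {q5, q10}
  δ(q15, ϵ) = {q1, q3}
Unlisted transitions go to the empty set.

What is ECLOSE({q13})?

{q0, q1, q5, q9, q10, q11, q13}

Start with {q13}.
From q13 via ϵ: add q5, q10.
From q5 via ϵ: add q11.
From q11 via ϵ: add q9.
From q9 via ϵ: add q1.
From q1 via ϵ: add q0.
No new states can be added; the closed set is {q0, q1, q5, q9, q10, q11, q13}.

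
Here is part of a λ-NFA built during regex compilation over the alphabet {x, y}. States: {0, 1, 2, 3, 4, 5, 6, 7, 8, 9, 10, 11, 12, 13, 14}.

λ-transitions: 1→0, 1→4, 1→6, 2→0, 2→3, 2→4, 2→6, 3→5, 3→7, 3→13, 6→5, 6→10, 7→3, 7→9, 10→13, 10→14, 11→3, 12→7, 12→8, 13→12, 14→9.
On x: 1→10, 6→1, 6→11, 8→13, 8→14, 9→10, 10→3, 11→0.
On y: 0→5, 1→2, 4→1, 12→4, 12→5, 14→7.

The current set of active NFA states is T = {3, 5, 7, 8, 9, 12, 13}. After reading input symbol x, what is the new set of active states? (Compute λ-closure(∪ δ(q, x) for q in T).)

8 on x → {13, 14}.
9 on x → {10}.
No x-transition from 3, 5, 7, 12, 13.
Union after reading x: {10, 13, 14}.
Now take the λ-closure:
From 13 via λ: add 12.
From 14 via λ: add 9.
From 12 via λ: add 7, 8.
From 7 via λ: add 3.
From 3 via λ: add 5.
No new states can be added; the closed set is {3, 5, 7, 8, 9, 10, 12, 13, 14}.

{3, 5, 7, 8, 9, 10, 12, 13, 14}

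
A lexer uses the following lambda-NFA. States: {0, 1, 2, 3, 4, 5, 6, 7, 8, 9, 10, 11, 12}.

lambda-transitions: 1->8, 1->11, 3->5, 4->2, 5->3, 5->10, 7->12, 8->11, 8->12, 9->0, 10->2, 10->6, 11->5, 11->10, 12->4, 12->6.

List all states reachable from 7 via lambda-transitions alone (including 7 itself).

Start with {7}.
From 7 via lambda: add 12.
From 12 via lambda: add 4, 6.
From 4 via lambda: add 2.
No new states can be added; the closed set is {2, 4, 6, 7, 12}.

{2, 4, 6, 7, 12}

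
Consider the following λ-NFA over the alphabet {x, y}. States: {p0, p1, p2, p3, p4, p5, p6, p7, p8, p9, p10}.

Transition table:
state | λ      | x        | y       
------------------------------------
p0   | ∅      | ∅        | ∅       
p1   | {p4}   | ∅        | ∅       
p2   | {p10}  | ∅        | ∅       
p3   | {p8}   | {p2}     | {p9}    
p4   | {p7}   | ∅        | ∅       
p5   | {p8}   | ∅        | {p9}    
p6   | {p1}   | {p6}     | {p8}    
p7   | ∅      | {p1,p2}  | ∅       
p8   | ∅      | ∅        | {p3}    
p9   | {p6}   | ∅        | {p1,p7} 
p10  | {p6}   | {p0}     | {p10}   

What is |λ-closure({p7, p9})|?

Start with {p7, p9}.
From p9 via λ: add p6.
From p6 via λ: add p1.
From p1 via λ: add p4.
λ-closure = {p1, p4, p6, p7, p9}, which has 5 states.

5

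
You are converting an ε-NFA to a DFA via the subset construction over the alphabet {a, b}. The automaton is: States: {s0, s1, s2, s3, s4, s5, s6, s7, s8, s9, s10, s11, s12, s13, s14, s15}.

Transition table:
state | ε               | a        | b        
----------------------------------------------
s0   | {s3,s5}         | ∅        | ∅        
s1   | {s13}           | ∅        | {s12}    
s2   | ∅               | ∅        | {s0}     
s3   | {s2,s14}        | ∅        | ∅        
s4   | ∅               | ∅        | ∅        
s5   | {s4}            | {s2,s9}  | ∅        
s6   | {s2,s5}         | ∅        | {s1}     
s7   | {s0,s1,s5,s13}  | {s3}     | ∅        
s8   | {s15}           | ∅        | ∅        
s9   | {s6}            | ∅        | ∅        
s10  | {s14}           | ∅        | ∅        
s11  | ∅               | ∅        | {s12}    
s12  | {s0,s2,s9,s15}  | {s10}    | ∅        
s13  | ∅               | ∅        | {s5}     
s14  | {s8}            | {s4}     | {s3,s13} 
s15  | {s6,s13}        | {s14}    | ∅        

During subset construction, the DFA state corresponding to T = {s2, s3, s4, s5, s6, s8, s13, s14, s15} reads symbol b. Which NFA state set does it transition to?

{s0, s1, s2, s3, s4, s5, s6, s8, s13, s14, s15}

s2 on b → {s0}.
s6 on b → {s1}.
s13 on b → {s5}.
s14 on b → {s3, s13}.
No b-transition from s3, s4, s5, s8, s15.
Union after reading b: {s0, s1, s3, s5, s13}.
Now take the ε-closure:
From s3 via ε: add s2, s14.
From s5 via ε: add s4.
From s14 via ε: add s8.
From s8 via ε: add s15.
From s15 via ε: add s6.
No new states can be added; the closed set is {s0, s1, s2, s3, s4, s5, s6, s8, s13, s14, s15}.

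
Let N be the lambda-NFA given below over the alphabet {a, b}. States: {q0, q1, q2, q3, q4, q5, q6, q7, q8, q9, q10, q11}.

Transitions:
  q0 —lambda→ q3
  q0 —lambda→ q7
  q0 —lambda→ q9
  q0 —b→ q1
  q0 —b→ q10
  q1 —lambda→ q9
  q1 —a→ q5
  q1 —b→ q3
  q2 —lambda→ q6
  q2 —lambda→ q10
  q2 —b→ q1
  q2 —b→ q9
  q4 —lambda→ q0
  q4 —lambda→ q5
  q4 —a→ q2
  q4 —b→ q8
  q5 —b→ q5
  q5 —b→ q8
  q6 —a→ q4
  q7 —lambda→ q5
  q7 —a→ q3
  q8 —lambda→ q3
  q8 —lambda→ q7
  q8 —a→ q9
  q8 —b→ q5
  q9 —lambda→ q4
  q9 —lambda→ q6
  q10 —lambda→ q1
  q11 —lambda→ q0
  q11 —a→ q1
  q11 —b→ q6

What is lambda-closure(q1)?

Start with {q1}.
From q1 via lambda: add q9.
From q9 via lambda: add q4, q6.
From q4 via lambda: add q0, q5.
From q0 via lambda: add q3, q7.
No new states can be added; the closed set is {q0, q1, q3, q4, q5, q6, q7, q9}.

{q0, q1, q3, q4, q5, q6, q7, q9}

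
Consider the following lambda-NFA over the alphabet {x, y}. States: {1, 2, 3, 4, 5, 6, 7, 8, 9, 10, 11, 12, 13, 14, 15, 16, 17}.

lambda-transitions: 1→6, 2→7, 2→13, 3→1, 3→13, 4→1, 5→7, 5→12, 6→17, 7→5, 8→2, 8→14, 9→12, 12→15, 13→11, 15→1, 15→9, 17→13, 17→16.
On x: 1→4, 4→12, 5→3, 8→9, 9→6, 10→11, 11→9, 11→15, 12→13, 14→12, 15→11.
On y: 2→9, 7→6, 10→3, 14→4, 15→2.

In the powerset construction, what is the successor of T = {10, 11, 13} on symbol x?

10 on x → {11}.
11 on x → {9, 15}.
No x-transition from 13.
Union after reading x: {9, 11, 15}.
Now take the lambda-closure:
From 9 via lambda: add 12.
From 15 via lambda: add 1.
From 1 via lambda: add 6.
From 6 via lambda: add 17.
From 17 via lambda: add 13, 16.
No new states can be added; the closed set is {1, 6, 9, 11, 12, 13, 15, 16, 17}.

{1, 6, 9, 11, 12, 13, 15, 16, 17}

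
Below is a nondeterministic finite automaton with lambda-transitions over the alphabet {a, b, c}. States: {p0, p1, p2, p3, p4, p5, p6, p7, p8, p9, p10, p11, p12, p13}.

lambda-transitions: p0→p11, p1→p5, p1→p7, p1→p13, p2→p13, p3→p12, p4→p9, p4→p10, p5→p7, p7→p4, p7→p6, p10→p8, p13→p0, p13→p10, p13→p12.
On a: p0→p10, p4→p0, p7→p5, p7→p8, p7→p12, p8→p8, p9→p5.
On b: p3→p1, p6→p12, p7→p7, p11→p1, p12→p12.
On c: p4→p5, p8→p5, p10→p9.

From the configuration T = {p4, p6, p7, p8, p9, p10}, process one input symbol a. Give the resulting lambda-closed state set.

p4 on a → {p0}.
p7 on a → {p5, p8, p12}.
p8 on a → {p8}.
p9 on a → {p5}.
No a-transition from p6, p10.
Union after reading a: {p0, p5, p8, p12}.
Now take the lambda-closure:
From p0 via lambda: add p11.
From p5 via lambda: add p7.
From p7 via lambda: add p4, p6.
From p4 via lambda: add p9, p10.
No new states can be added; the closed set is {p0, p4, p5, p6, p7, p8, p9, p10, p11, p12}.

{p0, p4, p5, p6, p7, p8, p9, p10, p11, p12}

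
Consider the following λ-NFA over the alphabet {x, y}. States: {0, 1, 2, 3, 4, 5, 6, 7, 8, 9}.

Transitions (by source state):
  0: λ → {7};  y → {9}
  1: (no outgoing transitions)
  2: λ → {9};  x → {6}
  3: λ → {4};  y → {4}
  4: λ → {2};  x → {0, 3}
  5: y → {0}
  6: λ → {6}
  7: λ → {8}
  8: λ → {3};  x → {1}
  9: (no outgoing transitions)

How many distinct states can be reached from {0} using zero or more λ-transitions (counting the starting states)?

Start with {0}.
From 0 via λ: add 7.
From 7 via λ: add 8.
From 8 via λ: add 3.
From 3 via λ: add 4.
From 4 via λ: add 2.
From 2 via λ: add 9.
λ-closure = {0, 2, 3, 4, 7, 8, 9}, which has 7 states.

7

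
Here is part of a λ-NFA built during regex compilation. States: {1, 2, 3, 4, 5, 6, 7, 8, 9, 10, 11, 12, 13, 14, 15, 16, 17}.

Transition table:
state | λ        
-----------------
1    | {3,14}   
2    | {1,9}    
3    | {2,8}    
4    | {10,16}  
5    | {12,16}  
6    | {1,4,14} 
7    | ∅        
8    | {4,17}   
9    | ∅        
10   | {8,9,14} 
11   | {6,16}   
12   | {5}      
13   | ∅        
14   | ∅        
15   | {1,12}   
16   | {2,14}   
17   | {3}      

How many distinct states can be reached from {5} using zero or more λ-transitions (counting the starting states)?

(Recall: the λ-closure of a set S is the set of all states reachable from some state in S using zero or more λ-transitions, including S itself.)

Start with {5}.
From 5 via λ: add 12, 16.
From 16 via λ: add 2, 14.
From 2 via λ: add 1, 9.
From 1 via λ: add 3.
From 3 via λ: add 8.
From 8 via λ: add 4, 17.
From 4 via λ: add 10.
λ-closure = {1, 2, 3, 4, 5, 8, 9, 10, 12, 14, 16, 17}, which has 12 states.

12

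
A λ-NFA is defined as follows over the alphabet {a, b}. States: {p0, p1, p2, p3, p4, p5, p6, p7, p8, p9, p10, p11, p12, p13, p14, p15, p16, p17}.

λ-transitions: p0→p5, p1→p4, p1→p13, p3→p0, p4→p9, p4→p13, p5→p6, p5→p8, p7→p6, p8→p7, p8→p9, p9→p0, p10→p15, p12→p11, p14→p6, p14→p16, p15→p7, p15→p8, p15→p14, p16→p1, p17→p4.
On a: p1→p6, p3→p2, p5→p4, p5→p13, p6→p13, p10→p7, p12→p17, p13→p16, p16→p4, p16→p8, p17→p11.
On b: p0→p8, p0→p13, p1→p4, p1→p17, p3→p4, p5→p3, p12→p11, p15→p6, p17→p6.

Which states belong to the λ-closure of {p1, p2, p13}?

Start with {p1, p2, p13}.
From p1 via λ: add p4.
From p4 via λ: add p9.
From p9 via λ: add p0.
From p0 via λ: add p5.
From p5 via λ: add p6, p8.
From p8 via λ: add p7.
No new states can be added; the closed set is {p0, p1, p2, p4, p5, p6, p7, p8, p9, p13}.

{p0, p1, p2, p4, p5, p6, p7, p8, p9, p13}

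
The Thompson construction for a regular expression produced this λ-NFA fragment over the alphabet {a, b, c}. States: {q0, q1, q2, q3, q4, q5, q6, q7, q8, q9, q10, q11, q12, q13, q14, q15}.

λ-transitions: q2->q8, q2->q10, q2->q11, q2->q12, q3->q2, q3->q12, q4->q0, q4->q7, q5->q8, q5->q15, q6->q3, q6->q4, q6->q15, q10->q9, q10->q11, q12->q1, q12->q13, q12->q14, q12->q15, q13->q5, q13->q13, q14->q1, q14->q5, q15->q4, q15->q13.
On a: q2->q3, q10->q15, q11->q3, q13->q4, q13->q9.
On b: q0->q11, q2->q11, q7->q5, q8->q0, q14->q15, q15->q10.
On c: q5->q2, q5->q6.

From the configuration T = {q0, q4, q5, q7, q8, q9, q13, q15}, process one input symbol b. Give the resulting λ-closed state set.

q0 on b → {q11}.
q7 on b → {q5}.
q8 on b → {q0}.
q15 on b → {q10}.
No b-transition from q4, q5, q9, q13.
Union after reading b: {q0, q5, q10, q11}.
Now take the λ-closure:
From q5 via λ: add q8, q15.
From q10 via λ: add q9.
From q15 via λ: add q4, q13.
From q4 via λ: add q7.
No new states can be added; the closed set is {q0, q4, q5, q7, q8, q9, q10, q11, q13, q15}.

{q0, q4, q5, q7, q8, q9, q10, q11, q13, q15}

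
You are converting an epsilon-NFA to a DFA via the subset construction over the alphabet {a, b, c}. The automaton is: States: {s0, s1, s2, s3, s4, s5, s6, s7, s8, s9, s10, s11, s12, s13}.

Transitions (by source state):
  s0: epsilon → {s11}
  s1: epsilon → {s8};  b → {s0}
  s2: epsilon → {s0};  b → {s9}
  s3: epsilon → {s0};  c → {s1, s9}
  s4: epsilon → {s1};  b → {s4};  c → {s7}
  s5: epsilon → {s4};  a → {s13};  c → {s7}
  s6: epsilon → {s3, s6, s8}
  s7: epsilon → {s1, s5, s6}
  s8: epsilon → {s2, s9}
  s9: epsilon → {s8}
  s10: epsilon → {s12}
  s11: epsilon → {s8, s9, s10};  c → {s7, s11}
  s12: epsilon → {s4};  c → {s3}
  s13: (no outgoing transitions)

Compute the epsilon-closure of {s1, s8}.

Start with {s1, s8}.
From s8 via epsilon: add s2, s9.
From s2 via epsilon: add s0.
From s0 via epsilon: add s11.
From s11 via epsilon: add s10.
From s10 via epsilon: add s12.
From s12 via epsilon: add s4.
No new states can be added; the closed set is {s0, s1, s2, s4, s8, s9, s10, s11, s12}.

{s0, s1, s2, s4, s8, s9, s10, s11, s12}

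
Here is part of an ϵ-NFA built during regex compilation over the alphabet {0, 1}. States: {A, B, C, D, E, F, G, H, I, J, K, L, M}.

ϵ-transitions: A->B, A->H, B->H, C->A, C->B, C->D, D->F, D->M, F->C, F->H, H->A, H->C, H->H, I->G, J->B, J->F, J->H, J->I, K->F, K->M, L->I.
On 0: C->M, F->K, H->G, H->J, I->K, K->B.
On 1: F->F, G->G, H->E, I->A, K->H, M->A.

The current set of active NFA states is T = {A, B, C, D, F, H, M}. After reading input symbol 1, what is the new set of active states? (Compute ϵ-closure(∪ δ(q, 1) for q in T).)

{A, B, C, D, E, F, H, M}

F on 1 → {F}.
H on 1 → {E}.
M on 1 → {A}.
No 1-transition from A, B, C, D.
Union after reading 1: {A, E, F}.
Now take the ϵ-closure:
From A via ϵ: add B, H.
From F via ϵ: add C.
From C via ϵ: add D.
From D via ϵ: add M.
No new states can be added; the closed set is {A, B, C, D, E, F, H, M}.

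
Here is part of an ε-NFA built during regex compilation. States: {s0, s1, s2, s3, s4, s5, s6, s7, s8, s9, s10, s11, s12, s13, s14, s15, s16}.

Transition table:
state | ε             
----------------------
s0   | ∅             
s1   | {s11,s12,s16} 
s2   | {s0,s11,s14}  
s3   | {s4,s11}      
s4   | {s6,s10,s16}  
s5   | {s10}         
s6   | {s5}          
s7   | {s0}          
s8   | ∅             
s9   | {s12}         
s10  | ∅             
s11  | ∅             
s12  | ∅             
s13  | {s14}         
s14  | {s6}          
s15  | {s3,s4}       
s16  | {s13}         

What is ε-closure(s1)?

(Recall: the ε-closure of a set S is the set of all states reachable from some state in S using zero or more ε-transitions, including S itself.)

Start with {s1}.
From s1 via ε: add s11, s12, s16.
From s16 via ε: add s13.
From s13 via ε: add s14.
From s14 via ε: add s6.
From s6 via ε: add s5.
From s5 via ε: add s10.
No new states can be added; the closed set is {s1, s5, s6, s10, s11, s12, s13, s14, s16}.

{s1, s5, s6, s10, s11, s12, s13, s14, s16}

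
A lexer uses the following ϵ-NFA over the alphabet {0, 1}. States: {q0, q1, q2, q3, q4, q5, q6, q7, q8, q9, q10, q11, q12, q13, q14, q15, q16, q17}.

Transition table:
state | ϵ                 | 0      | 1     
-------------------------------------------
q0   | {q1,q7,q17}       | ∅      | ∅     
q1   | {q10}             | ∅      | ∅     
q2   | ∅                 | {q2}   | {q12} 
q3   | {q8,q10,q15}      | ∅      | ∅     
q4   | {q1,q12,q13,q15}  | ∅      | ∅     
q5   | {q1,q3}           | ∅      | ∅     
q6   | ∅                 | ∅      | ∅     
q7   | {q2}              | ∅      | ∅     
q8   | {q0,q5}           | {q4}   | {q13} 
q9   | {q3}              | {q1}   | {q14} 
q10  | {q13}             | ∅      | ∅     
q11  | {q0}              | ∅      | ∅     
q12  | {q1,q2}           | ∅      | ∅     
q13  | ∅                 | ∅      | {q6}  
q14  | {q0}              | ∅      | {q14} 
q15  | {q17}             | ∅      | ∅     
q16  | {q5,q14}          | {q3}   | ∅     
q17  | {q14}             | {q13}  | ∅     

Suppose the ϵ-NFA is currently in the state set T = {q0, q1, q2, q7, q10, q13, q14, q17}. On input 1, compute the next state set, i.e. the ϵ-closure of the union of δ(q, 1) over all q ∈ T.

{q0, q1, q2, q6, q7, q10, q12, q13, q14, q17}

q2 on 1 → {q12}.
q13 on 1 → {q6}.
q14 on 1 → {q14}.
No 1-transition from q0, q1, q7, q10, q17.
Union after reading 1: {q6, q12, q14}.
Now take the ϵ-closure:
From q12 via ϵ: add q1, q2.
From q14 via ϵ: add q0.
From q0 via ϵ: add q7, q17.
From q1 via ϵ: add q10.
From q10 via ϵ: add q13.
No new states can be added; the closed set is {q0, q1, q2, q6, q7, q10, q12, q13, q14, q17}.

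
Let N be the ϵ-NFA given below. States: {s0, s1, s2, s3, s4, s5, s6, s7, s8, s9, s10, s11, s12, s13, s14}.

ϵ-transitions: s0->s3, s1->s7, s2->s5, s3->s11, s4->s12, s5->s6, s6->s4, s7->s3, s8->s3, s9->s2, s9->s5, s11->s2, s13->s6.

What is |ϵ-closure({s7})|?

Start with {s7}.
From s7 via ϵ: add s3.
From s3 via ϵ: add s11.
From s11 via ϵ: add s2.
From s2 via ϵ: add s5.
From s5 via ϵ: add s6.
From s6 via ϵ: add s4.
From s4 via ϵ: add s12.
ϵ-closure = {s2, s3, s4, s5, s6, s7, s11, s12}, which has 8 states.

8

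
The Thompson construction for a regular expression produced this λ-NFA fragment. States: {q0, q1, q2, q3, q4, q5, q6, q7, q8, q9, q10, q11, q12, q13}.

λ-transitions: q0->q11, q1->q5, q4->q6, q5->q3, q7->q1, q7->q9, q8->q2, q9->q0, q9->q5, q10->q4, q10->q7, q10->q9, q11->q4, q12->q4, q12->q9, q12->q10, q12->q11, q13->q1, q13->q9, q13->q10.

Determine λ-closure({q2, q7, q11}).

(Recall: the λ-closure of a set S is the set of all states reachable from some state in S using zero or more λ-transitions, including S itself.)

{q0, q1, q2, q3, q4, q5, q6, q7, q9, q11}

Start with {q2, q7, q11}.
From q7 via λ: add q1, q9.
From q11 via λ: add q4.
From q1 via λ: add q5.
From q4 via λ: add q6.
From q9 via λ: add q0.
From q5 via λ: add q3.
No new states can be added; the closed set is {q0, q1, q2, q3, q4, q5, q6, q7, q9, q11}.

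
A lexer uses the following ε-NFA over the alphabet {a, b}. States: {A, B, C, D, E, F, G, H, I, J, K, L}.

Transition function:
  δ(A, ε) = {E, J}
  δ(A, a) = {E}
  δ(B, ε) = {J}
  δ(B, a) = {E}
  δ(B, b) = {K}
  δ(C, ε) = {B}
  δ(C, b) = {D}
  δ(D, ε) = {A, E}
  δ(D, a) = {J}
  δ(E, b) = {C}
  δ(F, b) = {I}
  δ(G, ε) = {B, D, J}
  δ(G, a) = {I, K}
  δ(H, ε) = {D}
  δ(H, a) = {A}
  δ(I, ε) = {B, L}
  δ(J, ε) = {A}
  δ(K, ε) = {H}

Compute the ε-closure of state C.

{A, B, C, E, J}

Start with {C}.
From C via ε: add B.
From B via ε: add J.
From J via ε: add A.
From A via ε: add E.
No new states can be added; the closed set is {A, B, C, E, J}.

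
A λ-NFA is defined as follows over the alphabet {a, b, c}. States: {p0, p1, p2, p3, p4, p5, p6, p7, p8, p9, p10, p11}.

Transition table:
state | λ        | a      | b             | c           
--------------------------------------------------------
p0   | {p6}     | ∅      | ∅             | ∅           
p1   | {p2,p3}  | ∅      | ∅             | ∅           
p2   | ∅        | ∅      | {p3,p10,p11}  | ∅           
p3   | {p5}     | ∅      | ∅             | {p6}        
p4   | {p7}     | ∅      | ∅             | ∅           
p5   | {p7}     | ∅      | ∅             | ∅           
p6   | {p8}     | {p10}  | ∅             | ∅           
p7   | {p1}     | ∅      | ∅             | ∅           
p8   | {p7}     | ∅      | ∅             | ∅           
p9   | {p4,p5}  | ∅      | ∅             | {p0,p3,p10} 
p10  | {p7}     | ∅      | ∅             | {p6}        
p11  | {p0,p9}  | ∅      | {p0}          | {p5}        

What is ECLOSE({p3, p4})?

{p1, p2, p3, p4, p5, p7}

Start with {p3, p4}.
From p3 via λ: add p5.
From p4 via λ: add p7.
From p7 via λ: add p1.
From p1 via λ: add p2.
No new states can be added; the closed set is {p1, p2, p3, p4, p5, p7}.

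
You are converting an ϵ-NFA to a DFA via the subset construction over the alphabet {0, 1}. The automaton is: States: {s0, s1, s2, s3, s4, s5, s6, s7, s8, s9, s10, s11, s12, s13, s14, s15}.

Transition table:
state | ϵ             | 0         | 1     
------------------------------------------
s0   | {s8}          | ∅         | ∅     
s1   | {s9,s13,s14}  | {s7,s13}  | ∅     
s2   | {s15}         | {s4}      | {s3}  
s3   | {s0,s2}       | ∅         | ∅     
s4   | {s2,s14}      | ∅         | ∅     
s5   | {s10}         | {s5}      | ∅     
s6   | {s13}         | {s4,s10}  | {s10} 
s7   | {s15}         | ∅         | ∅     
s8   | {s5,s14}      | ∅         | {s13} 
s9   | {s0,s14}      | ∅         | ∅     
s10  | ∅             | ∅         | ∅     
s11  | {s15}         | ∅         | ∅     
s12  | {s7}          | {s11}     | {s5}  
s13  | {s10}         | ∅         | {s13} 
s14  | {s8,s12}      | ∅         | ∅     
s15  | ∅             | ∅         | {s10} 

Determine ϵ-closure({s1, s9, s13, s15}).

{s0, s1, s5, s7, s8, s9, s10, s12, s13, s14, s15}

Start with {s1, s9, s13, s15}.
From s1 via ϵ: add s14.
From s9 via ϵ: add s0.
From s13 via ϵ: add s10.
From s0 via ϵ: add s8.
From s14 via ϵ: add s12.
From s8 via ϵ: add s5.
From s12 via ϵ: add s7.
No new states can be added; the closed set is {s0, s1, s5, s7, s8, s9, s10, s12, s13, s14, s15}.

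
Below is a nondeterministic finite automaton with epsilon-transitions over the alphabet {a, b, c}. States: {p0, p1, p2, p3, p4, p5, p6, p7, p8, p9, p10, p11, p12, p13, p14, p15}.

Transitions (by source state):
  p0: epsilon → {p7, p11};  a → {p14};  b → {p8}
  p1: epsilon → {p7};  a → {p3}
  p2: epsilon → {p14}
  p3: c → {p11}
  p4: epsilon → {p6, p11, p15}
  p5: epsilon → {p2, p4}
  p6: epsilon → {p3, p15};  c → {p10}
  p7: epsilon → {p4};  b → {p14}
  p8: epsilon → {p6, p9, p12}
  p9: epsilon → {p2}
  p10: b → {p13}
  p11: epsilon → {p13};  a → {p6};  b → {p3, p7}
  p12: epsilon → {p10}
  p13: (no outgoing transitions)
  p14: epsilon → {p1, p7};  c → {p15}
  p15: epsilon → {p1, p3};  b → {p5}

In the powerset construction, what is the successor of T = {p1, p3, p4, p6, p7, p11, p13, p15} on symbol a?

{p1, p3, p4, p6, p7, p11, p13, p15}

p1 on a → {p3}.
p11 on a → {p6}.
No a-transition from p3, p4, p6, p7, p13, p15.
Union after reading a: {p3, p6}.
Now take the epsilon-closure:
From p6 via epsilon: add p15.
From p15 via epsilon: add p1.
From p1 via epsilon: add p7.
From p7 via epsilon: add p4.
From p4 via epsilon: add p11.
From p11 via epsilon: add p13.
No new states can be added; the closed set is {p1, p3, p4, p6, p7, p11, p13, p15}.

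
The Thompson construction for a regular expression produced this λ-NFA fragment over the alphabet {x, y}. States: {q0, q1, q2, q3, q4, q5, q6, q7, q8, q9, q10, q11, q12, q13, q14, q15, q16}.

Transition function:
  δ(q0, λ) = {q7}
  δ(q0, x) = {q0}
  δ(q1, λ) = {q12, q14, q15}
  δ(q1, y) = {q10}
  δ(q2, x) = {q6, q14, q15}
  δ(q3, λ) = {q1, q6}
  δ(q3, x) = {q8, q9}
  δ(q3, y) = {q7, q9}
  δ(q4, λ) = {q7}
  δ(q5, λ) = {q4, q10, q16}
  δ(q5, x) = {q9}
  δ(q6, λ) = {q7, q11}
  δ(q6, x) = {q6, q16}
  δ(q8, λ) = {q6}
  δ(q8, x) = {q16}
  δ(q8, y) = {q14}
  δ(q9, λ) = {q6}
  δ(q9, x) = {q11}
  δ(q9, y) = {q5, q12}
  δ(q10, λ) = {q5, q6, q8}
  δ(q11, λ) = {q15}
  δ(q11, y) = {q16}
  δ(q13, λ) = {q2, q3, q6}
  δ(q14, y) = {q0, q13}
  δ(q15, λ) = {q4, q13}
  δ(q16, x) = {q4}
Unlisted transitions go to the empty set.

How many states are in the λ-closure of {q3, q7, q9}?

12

Start with {q3, q7, q9}.
From q3 via λ: add q1, q6.
From q1 via λ: add q12, q14, q15.
From q6 via λ: add q11.
From q15 via λ: add q4, q13.
From q13 via λ: add q2.
λ-closure = {q1, q2, q3, q4, q6, q7, q9, q11, q12, q13, q14, q15}, which has 12 states.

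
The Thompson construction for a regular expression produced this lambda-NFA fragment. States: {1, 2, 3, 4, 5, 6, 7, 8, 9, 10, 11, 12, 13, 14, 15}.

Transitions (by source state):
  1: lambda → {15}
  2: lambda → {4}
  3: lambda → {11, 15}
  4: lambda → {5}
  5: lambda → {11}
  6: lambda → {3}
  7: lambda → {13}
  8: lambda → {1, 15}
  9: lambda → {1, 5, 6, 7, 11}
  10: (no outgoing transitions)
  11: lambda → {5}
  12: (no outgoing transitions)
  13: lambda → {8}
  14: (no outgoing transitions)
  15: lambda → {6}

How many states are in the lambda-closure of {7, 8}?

9

Start with {7, 8}.
From 7 via lambda: add 13.
From 8 via lambda: add 1, 15.
From 15 via lambda: add 6.
From 6 via lambda: add 3.
From 3 via lambda: add 11.
From 11 via lambda: add 5.
lambda-closure = {1, 3, 5, 6, 7, 8, 11, 13, 15}, which has 9 states.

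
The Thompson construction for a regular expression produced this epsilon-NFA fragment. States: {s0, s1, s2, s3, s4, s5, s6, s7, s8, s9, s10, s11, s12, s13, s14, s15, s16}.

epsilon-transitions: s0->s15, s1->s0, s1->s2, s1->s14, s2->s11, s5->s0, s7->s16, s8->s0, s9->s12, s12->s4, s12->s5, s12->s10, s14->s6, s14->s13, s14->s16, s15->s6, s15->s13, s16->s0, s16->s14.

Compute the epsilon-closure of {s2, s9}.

{s0, s2, s4, s5, s6, s9, s10, s11, s12, s13, s15}

Start with {s2, s9}.
From s2 via epsilon: add s11.
From s9 via epsilon: add s12.
From s12 via epsilon: add s4, s5, s10.
From s5 via epsilon: add s0.
From s0 via epsilon: add s15.
From s15 via epsilon: add s6, s13.
No new states can be added; the closed set is {s0, s2, s4, s5, s6, s9, s10, s11, s12, s13, s15}.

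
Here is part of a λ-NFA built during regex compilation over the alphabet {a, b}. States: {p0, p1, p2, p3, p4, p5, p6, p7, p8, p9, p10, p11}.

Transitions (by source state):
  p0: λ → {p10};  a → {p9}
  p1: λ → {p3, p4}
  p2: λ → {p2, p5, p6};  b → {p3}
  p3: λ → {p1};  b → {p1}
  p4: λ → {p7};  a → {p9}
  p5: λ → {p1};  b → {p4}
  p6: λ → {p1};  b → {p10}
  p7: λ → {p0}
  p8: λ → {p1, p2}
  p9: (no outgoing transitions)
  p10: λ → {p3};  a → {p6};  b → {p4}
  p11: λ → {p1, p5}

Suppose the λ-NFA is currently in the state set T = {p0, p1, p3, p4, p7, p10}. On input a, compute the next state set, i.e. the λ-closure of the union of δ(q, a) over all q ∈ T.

{p0, p1, p3, p4, p6, p7, p9, p10}

p0 on a → {p9}.
p4 on a → {p9}.
p10 on a → {p6}.
No a-transition from p1, p3, p7.
Union after reading a: {p6, p9}.
Now take the λ-closure:
From p6 via λ: add p1.
From p1 via λ: add p3, p4.
From p4 via λ: add p7.
From p7 via λ: add p0.
From p0 via λ: add p10.
No new states can be added; the closed set is {p0, p1, p3, p4, p6, p7, p9, p10}.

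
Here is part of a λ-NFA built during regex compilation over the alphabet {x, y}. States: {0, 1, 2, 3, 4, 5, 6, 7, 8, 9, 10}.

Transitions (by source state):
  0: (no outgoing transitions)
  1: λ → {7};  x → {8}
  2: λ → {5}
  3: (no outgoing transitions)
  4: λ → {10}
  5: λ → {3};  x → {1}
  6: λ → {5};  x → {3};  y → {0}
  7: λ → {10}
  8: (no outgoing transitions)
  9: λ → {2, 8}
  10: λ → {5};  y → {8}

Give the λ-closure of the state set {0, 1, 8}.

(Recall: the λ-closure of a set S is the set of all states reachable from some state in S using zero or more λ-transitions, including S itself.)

{0, 1, 3, 5, 7, 8, 10}

Start with {0, 1, 8}.
From 1 via λ: add 7.
From 7 via λ: add 10.
From 10 via λ: add 5.
From 5 via λ: add 3.
No new states can be added; the closed set is {0, 1, 3, 5, 7, 8, 10}.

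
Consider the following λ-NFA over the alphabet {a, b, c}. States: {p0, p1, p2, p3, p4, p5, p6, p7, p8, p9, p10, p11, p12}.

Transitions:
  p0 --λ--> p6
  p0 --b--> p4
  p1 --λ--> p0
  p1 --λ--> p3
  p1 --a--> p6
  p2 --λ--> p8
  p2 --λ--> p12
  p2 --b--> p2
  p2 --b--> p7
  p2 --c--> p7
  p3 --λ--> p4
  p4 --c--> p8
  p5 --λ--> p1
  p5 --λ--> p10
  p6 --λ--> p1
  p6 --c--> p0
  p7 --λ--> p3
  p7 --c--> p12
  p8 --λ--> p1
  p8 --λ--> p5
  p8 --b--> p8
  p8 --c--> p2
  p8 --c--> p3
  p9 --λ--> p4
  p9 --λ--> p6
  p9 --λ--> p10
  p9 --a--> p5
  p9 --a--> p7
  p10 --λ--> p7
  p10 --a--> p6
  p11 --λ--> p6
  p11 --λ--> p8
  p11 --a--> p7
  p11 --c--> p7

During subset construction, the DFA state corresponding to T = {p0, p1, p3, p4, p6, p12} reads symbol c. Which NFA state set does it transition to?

{p0, p1, p3, p4, p5, p6, p7, p8, p10}

p4 on c → {p8}.
p6 on c → {p0}.
No c-transition from p0, p1, p3, p12.
Union after reading c: {p0, p8}.
Now take the λ-closure:
From p0 via λ: add p6.
From p8 via λ: add p1, p5.
From p1 via λ: add p3.
From p5 via λ: add p10.
From p3 via λ: add p4.
From p10 via λ: add p7.
No new states can be added; the closed set is {p0, p1, p3, p4, p5, p6, p7, p8, p10}.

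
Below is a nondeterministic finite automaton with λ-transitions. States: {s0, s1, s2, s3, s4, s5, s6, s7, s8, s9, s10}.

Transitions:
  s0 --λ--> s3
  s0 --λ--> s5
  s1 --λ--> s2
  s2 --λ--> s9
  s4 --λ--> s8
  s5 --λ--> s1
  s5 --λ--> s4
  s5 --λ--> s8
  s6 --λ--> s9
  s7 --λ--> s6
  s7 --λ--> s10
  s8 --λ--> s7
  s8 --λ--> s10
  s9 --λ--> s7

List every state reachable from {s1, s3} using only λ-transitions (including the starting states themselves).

{s1, s2, s3, s6, s7, s9, s10}

Start with {s1, s3}.
From s1 via λ: add s2.
From s2 via λ: add s9.
From s9 via λ: add s7.
From s7 via λ: add s6, s10.
No new states can be added; the closed set is {s1, s2, s3, s6, s7, s9, s10}.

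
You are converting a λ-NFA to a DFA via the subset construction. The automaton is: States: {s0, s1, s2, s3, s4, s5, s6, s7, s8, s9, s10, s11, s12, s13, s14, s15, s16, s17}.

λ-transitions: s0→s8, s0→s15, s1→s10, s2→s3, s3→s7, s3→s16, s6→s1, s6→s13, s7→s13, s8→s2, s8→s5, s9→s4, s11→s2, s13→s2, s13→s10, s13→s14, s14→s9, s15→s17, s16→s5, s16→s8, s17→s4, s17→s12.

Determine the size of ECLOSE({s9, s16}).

Start with {s9, s16}.
From s9 via λ: add s4.
From s16 via λ: add s5, s8.
From s8 via λ: add s2.
From s2 via λ: add s3.
From s3 via λ: add s7.
From s7 via λ: add s13.
From s13 via λ: add s10, s14.
λ-closure = {s2, s3, s4, s5, s7, s8, s9, s10, s13, s14, s16}, which has 11 states.

11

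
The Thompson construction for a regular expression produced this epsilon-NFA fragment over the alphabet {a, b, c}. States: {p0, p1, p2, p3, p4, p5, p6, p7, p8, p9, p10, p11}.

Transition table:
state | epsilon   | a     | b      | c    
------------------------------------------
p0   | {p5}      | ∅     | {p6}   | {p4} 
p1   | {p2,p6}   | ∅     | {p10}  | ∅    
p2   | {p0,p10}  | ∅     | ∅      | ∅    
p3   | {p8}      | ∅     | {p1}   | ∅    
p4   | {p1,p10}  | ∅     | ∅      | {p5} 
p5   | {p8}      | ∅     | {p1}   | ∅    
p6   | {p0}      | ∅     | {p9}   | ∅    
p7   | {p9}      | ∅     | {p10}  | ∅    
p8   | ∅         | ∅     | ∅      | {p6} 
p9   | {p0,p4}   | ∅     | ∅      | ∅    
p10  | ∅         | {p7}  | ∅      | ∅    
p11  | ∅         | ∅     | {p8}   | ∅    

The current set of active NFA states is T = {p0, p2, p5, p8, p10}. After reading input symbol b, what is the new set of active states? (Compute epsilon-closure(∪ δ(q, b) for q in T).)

{p0, p1, p2, p5, p6, p8, p10}

p0 on b → {p6}.
p5 on b → {p1}.
No b-transition from p2, p8, p10.
Union after reading b: {p1, p6}.
Now take the epsilon-closure:
From p1 via epsilon: add p2.
From p6 via epsilon: add p0.
From p0 via epsilon: add p5.
From p2 via epsilon: add p10.
From p5 via epsilon: add p8.
No new states can be added; the closed set is {p0, p1, p2, p5, p6, p8, p10}.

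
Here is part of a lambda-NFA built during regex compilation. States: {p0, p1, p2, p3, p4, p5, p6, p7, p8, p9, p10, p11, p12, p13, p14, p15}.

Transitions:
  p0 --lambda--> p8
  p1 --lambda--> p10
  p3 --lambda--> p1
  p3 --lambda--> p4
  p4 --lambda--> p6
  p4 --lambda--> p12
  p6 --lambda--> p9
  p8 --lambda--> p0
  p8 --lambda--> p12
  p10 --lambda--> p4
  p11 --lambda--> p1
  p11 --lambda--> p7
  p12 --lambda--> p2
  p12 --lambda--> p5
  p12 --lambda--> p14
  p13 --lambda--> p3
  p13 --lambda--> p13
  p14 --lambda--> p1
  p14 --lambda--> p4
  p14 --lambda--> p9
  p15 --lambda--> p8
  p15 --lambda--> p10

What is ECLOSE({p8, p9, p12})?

{p0, p1, p2, p4, p5, p6, p8, p9, p10, p12, p14}

Start with {p8, p9, p12}.
From p8 via lambda: add p0.
From p12 via lambda: add p2, p5, p14.
From p14 via lambda: add p1, p4.
From p1 via lambda: add p10.
From p4 via lambda: add p6.
No new states can be added; the closed set is {p0, p1, p2, p4, p5, p6, p8, p9, p10, p12, p14}.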